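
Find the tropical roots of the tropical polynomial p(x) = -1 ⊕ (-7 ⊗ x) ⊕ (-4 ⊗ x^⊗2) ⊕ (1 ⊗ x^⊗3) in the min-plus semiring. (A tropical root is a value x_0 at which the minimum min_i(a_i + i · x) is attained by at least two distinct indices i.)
Roots: {-5, -3, 6}

Each tropical root is a break point of the lower envelope of the lines y = a_i + i · x (there are 4 lines, with slopes 0, 1, ..., 3). Only the lines that attain the minimum somewhere contribute to roots; other lines are dominated. Here the surviving (envelope) indices are i = 3, i = 2, i = 1, i = 0.
Intersections between consecutive envelope lines give the roots: for adjacent envelope indices i < j the intersection is x = (a_i − a_j) / (j − i). Reading off the sorted break points: {-5, -3, 6}.
Verification: at each break x_0, at least two indices attain the minimum of min_i(a_i + i · x_0).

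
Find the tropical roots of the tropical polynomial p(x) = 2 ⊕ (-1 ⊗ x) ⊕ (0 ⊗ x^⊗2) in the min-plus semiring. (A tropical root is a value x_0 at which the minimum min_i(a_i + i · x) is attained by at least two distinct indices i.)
Roots: {-1, 3}

Each tropical root is a break point of the lower envelope of the lines y = a_i + i · x (there are 3 lines, with slopes 0, 1, ..., 2). Only the lines that attain the minimum somewhere contribute to roots; other lines are dominated. Here the surviving (envelope) indices are i = 2, i = 1, i = 0.
Intersections between consecutive envelope lines give the roots: for adjacent envelope indices i < j the intersection is x = (a_i − a_j) / (j − i). Reading off the sorted break points: {-1, 3}.
Verification: at each break x_0, at least two indices attain the minimum of min_i(a_i + i · x_0).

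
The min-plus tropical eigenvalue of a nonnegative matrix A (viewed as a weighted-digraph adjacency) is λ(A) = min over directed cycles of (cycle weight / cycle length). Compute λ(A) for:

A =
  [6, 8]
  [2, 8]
λ(A) = 5

Enumerate directed cycles and compute their means (weight / length). Sample:
  cycle 0 → 0: weight = 6, length = 1, mean = 6/1 ≈ 6.000
  cycle 1 → 1: weight = 8, length = 1, mean = 8/1 ≈ 8.000
  cycle 0 → 1 → 0: weight = 10, length = 2, mean = 10/2 ≈ 5.000
  cycle 1 → 0 → 1: weight = 10, length = 2, mean = 10/2 ≈ 5.000
Minimum mean = 5.000, attained e.g. along the cycle 0 → 1 → 0 with weight 10 and length 2. So λ(A) = 10/2 = 5.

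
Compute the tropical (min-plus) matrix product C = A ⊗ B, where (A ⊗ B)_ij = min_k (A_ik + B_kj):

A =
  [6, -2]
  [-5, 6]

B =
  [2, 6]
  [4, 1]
A ⊗ B =
  [2, -1]
  [-3, 1]

Apply the min-plus product entry-by-entry:
  C[0][0] = min over k of (A[0][0] + B[0][0] = 6 + 2 = 8, A[0][1] + B[1][0] = -2 + 4 = 2) = 2 (attained at k = 1)
  C[0][1] = min over k of (A[0][0] + B[0][1] = 6 + 6 = 12, A[0][1] + B[1][1] = -2 + 1 = -1) = -1 (attained at k = 1)
  C[1][0] = min over k of (A[1][0] + B[0][0] = -5 + 2 = -3, A[1][1] + B[1][0] = 6 + 4 = 10) = -3 (attained at k = 0)
  C[1][1] = min over k of (A[1][0] + B[0][1] = -5 + 6 = 1, A[1][1] + B[1][1] = 6 + 1 = 7) = 1 (attained at k = 0)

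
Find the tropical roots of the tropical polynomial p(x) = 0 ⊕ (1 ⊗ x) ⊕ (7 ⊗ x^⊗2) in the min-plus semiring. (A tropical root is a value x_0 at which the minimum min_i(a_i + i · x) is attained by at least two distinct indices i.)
Roots: {-6, -1}

Each tropical root is a break point of the lower envelope of the lines y = a_i + i · x (there are 3 lines, with slopes 0, 1, ..., 2). Only the lines that attain the minimum somewhere contribute to roots; other lines are dominated. Here the surviving (envelope) indices are i = 2, i = 1, i = 0.
Intersections between consecutive envelope lines give the roots: for adjacent envelope indices i < j the intersection is x = (a_i − a_j) / (j − i). Reading off the sorted break points: {-6, -1}.
Verification: at each break x_0, at least two indices attain the minimum of min_i(a_i + i · x_0).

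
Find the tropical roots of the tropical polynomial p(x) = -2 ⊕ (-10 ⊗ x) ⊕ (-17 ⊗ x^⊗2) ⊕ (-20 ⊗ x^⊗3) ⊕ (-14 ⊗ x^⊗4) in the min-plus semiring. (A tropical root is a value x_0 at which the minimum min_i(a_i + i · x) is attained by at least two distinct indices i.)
Roots: {-6, 3, 7, 8}

Each tropical root is a break point of the lower envelope of the lines y = a_i + i · x (there are 5 lines, with slopes 0, 1, ..., 4). Only the lines that attain the minimum somewhere contribute to roots; other lines are dominated. Here the surviving (envelope) indices are i = 4, i = 3, i = 2, i = 1, i = 0.
Intersections between consecutive envelope lines give the roots: for adjacent envelope indices i < j the intersection is x = (a_i − a_j) / (j − i). Reading off the sorted break points: {-6, 3, 7, 8}.
Verification: at each break x_0, at least two indices attain the minimum of min_i(a_i + i · x_0).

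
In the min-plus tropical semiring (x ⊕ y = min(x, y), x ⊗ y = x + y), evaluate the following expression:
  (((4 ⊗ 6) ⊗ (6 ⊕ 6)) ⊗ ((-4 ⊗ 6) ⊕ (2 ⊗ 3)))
(((4 ⊗ 6) ⊗ (6 ⊕ 6)) ⊗ ((-4 ⊗ 6) ⊕ (2 ⊗ 3))) = 18

Expand innermost to outermost. Recall ⊕ takes the minimum of its arguments and ⊗ takes their sum. Working out the expression (((4 ⊗ 6) ⊗ (6 ⊕ 6)) ⊗ ((-4 ⊗ 6) ⊕ (2 ⊗ 3))) gives 18.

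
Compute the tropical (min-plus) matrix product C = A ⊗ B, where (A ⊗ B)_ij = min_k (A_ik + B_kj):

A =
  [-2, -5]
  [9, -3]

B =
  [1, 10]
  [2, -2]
A ⊗ B =
  [-3, -7]
  [-1, -5]

Apply the min-plus product entry-by-entry:
  C[0][0] = min over k of (A[0][0] + B[0][0] = -2 + 1 = -1, A[0][1] + B[1][0] = -5 + 2 = -3) = -3 (attained at k = 1)
  C[0][1] = min over k of (A[0][0] + B[0][1] = -2 + 10 = 8, A[0][1] + B[1][1] = -5 + -2 = -7) = -7 (attained at k = 1)
  C[1][0] = min over k of (A[1][0] + B[0][0] = 9 + 1 = 10, A[1][1] + B[1][0] = -3 + 2 = -1) = -1 (attained at k = 1)
  C[1][1] = min over k of (A[1][0] + B[0][1] = 9 + 10 = 19, A[1][1] + B[1][1] = -3 + -2 = -5) = -5 (attained at k = 1)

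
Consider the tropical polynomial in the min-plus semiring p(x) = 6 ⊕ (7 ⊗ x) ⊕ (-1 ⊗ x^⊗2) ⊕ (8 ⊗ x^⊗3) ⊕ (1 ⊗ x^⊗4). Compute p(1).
p(1) = 1

A tropical monomial a ⊗ x^⊗i evaluates to a + i · x. Evaluating each term at x = 1:
  Term 0 contributes 6 + 0 · 1 = 6
  Term 1 contributes 7 + 1 · 1 = 8
  Term 2 contributes -1 + 2 · 1 = 1
  Term 3 contributes 8 + 3 · 1 = 11
  Term 4 contributes 1 + 4 · 1 = 5
p(1) = ⊕ of these = min[6, 8, 1, 11, 5] = 1.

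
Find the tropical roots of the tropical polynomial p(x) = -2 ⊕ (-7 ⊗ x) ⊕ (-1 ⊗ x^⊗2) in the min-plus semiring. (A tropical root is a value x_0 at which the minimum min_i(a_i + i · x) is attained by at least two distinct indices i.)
Roots: {-6, 5}

Each tropical root is a break point of the lower envelope of the lines y = a_i + i · x (there are 3 lines, with slopes 0, 1, ..., 2). Only the lines that attain the minimum somewhere contribute to roots; other lines are dominated. Here the surviving (envelope) indices are i = 2, i = 1, i = 0.
Intersections between consecutive envelope lines give the roots: for adjacent envelope indices i < j the intersection is x = (a_i − a_j) / (j − i). Reading off the sorted break points: {-6, 5}.
Verification: at each break x_0, at least two indices attain the minimum of min_i(a_i + i · x_0).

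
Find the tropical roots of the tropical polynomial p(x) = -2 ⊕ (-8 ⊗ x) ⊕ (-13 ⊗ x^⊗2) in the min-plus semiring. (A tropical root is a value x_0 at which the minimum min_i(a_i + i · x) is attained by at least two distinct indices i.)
Roots: {5, 6}

Each tropical root is a break point of the lower envelope of the lines y = a_i + i · x (there are 3 lines, with slopes 0, 1, ..., 2). Only the lines that attain the minimum somewhere contribute to roots; other lines are dominated. Here the surviving (envelope) indices are i = 2, i = 1, i = 0.
Intersections between consecutive envelope lines give the roots: for adjacent envelope indices i < j the intersection is x = (a_i − a_j) / (j − i). Reading off the sorted break points: {5, 6}.
Verification: at each break x_0, at least two indices attain the minimum of min_i(a_i + i · x_0).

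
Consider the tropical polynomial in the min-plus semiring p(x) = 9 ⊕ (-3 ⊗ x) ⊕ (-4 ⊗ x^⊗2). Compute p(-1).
p(-1) = -6

A tropical monomial a ⊗ x^⊗i evaluates to a + i · x. Evaluating each term at x = -1:
  Term 0 contributes 9 + 0 · -1 = 9
  Term 1 contributes -3 + 1 · -1 = -4
  Term 2 contributes -4 + 2 · -1 = -6
p(-1) = ⊕ of these = min[9, -4, -6] = -6.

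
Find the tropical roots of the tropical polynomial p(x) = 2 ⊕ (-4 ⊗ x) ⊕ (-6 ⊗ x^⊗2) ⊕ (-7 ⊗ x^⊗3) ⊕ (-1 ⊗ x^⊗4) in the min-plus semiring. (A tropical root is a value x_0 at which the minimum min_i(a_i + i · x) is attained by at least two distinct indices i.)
Roots: {-6, 1, 2, 6}

Each tropical root is a break point of the lower envelope of the lines y = a_i + i · x (there are 5 lines, with slopes 0, 1, ..., 4). Only the lines that attain the minimum somewhere contribute to roots; other lines are dominated. Here the surviving (envelope) indices are i = 4, i = 3, i = 2, i = 1, i = 0.
Intersections between consecutive envelope lines give the roots: for adjacent envelope indices i < j the intersection is x = (a_i − a_j) / (j − i). Reading off the sorted break points: {-6, 1, 2, 6}.
Verification: at each break x_0, at least two indices attain the minimum of min_i(a_i + i · x_0).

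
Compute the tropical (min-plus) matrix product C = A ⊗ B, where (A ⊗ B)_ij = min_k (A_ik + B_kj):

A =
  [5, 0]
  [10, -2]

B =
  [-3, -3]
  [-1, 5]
A ⊗ B =
  [-1, 2]
  [-3, 3]

Apply the min-plus product entry-by-entry:
  C[0][0] = min over k of (A[0][0] + B[0][0] = 5 + -3 = 2, A[0][1] + B[1][0] = 0 + -1 = -1) = -1 (attained at k = 1)
  C[0][1] = min over k of (A[0][0] + B[0][1] = 5 + -3 = 2, A[0][1] + B[1][1] = 0 + 5 = 5) = 2 (attained at k = 0)
  C[1][0] = min over k of (A[1][0] + B[0][0] = 10 + -3 = 7, A[1][1] + B[1][0] = -2 + -1 = -3) = -3 (attained at k = 1)
  C[1][1] = min over k of (A[1][0] + B[0][1] = 10 + -3 = 7, A[1][1] + B[1][1] = -2 + 5 = 3) = 3 (attained at k = 1)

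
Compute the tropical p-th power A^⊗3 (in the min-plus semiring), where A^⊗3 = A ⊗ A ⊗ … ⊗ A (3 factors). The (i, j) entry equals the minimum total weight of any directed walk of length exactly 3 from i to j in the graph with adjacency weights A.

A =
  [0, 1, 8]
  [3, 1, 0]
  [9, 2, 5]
A^⊗3 =
  [0, 1, 1]
  [3, 3, 2]
  [5, 4, 3]

Each entry (A^⊗3)_ij equals the minimum over all length-3 walks i = v_0 → v_1 → … → v_3 = j of Σ_t A[v_t][v_{t+1}]. For example, for (i, j) = (0, 2) we minimise over 9 possible intermediate vertex sequences; the minimum is 1, attained along the walk 0 → 0 → 1 → 2.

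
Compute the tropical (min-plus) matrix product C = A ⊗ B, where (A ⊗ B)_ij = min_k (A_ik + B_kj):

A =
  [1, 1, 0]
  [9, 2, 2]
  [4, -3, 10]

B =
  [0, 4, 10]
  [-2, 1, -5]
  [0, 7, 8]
A ⊗ B =
  [-1, 2, -4]
  [0, 3, -3]
  [-5, -2, -8]

Apply the min-plus product entry-by-entry:
  C[0][0] = min over k of (A[0][0] + B[0][0] = 1 + 0 = 1, A[0][1] + B[1][0] = 1 + -2 = -1, A[0][2] + B[2][0] = 0 + 0 = 0) = -1 (attained at k = 1)
  C[0][1] = min over k of (A[0][0] + B[0][1] = 1 + 4 = 5, A[0][1] + B[1][1] = 1 + 1 = 2, A[0][2] + B[2][1] = 0 + 7 = 7) = 2 (attained at k = 1)
  C[0][2] = min over k of (A[0][0] + B[0][2] = 1 + 10 = 11, A[0][1] + B[1][2] = 1 + -5 = -4, A[0][2] + B[2][2] = 0 + 8 = 8) = -4 (attained at k = 1)
  C[1][0] = min over k of (A[1][0] + B[0][0] = 9 + 0 = 9, A[1][1] + B[1][0] = 2 + -2 = 0, A[1][2] + B[2][0] = 2 + 0 = 2) = 0 (attained at k = 1)
  C[1][1] = min over k of (A[1][0] + B[0][1] = 9 + 4 = 13, A[1][1] + B[1][1] = 2 + 1 = 3, A[1][2] + B[2][1] = 2 + 7 = 9) = 3 (attained at k = 1)
  C[1][2] = min over k of (A[1][0] + B[0][2] = 9 + 10 = 19, A[1][1] + B[1][2] = 2 + -5 = -3, A[1][2] + B[2][2] = 2 + 8 = 10) = -3 (attained at k = 1)
  C[2][0] = min over k of (A[2][0] + B[0][0] = 4 + 0 = 4, A[2][1] + B[1][0] = -3 + -2 = -5, A[2][2] + B[2][0] = 10 + 0 = 10) = -5 (attained at k = 1)
  C[2][1] = min over k of (A[2][0] + B[0][1] = 4 + 4 = 8, A[2][1] + B[1][1] = -3 + 1 = -2, A[2][2] + B[2][1] = 10 + 7 = 17) = -2 (attained at k = 1)
  C[2][2] = min over k of (A[2][0] + B[0][2] = 4 + 10 = 14, A[2][1] + B[1][2] = -3 + -5 = -8, A[2][2] + B[2][2] = 10 + 8 = 18) = -8 (attained at k = 1)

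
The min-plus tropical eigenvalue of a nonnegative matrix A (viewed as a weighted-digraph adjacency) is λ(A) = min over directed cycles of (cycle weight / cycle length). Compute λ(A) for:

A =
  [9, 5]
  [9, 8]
λ(A) = 7

Enumerate directed cycles and compute their means (weight / length). Sample:
  cycle 0 → 0: weight = 9, length = 1, mean = 9/1 ≈ 9.000
  cycle 1 → 1: weight = 8, length = 1, mean = 8/1 ≈ 8.000
  cycle 0 → 1 → 0: weight = 14, length = 2, mean = 14/2 ≈ 7.000
  cycle 1 → 0 → 1: weight = 14, length = 2, mean = 14/2 ≈ 7.000
Minimum mean = 7.000, attained e.g. along the cycle 0 → 1 → 0 with weight 14 and length 2. So λ(A) = 14/2 = 7.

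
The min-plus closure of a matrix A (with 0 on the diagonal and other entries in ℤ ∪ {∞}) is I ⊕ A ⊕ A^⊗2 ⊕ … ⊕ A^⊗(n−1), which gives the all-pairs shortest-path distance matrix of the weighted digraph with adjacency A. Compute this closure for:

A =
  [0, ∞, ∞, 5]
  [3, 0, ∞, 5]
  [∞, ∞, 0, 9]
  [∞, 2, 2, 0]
Closure =
  [0, 7, 7, 5]
  [3, 0, 7, 5]
  [14, 11, 0, 9]
  [5, 2, 2, 0]

This is the Floyd-Warshall all-pairs shortest-path computation. For each intermediate vertex k = 0, 1, …, 3, update dist[i][j] ← min(dist[i][j], dist[i][k] + dist[k][j]). The final matrix gives, for each (i, j), the minimum total weight of any directed path from i to j (possibly empty when i = j).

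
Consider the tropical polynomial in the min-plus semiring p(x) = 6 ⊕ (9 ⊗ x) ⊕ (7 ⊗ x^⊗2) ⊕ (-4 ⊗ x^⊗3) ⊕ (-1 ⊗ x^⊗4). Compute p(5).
p(5) = 6

A tropical monomial a ⊗ x^⊗i evaluates to a + i · x. Evaluating each term at x = 5:
  Term 0 contributes 6 + 0 · 5 = 6
  Term 1 contributes 9 + 1 · 5 = 14
  Term 2 contributes 7 + 2 · 5 = 17
  Term 3 contributes -4 + 3 · 5 = 11
  Term 4 contributes -1 + 4 · 5 = 19
p(5) = ⊕ of these = min[6, 14, 17, 11, 19] = 6.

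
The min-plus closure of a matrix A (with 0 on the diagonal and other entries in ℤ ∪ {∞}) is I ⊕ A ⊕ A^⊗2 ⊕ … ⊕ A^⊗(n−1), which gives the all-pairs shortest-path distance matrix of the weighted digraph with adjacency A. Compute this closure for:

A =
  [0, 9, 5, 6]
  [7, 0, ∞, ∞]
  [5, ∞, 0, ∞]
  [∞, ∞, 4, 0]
Closure =
  [0, 9, 5, 6]
  [7, 0, 12, 13]
  [5, 14, 0, 11]
  [9, 18, 4, 0]

This is the Floyd-Warshall all-pairs shortest-path computation. For each intermediate vertex k = 0, 1, …, 3, update dist[i][j] ← min(dist[i][j], dist[i][k] + dist[k][j]). The final matrix gives, for each (i, j), the minimum total weight of any directed path from i to j (possibly empty when i = j).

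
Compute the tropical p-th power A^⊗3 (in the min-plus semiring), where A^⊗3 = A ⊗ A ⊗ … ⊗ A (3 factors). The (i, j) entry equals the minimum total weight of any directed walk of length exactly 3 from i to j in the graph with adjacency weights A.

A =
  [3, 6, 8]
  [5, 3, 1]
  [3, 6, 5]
A^⊗3 =
  [9, 12, 10]
  [7, 9, 7]
  [9, 12, 10]

Each entry (A^⊗3)_ij equals the minimum over all length-3 walks i = v_0 → v_1 → … → v_3 = j of Σ_t A[v_t][v_{t+1}]. For example, for (i, j) = (0, 2) we minimise over 9 possible intermediate vertex sequences; the minimum is 10, attained along the walk 0 → 0 → 1 → 2.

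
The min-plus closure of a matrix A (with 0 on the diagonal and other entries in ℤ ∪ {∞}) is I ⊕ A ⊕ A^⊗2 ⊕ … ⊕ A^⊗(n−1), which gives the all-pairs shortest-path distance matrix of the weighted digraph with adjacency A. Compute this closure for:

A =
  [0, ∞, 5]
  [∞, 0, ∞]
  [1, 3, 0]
Closure =
  [0, 8, 5]
  [∞, 0, ∞]
  [1, 3, 0]

This is the Floyd-Warshall all-pairs shortest-path computation. For each intermediate vertex k = 0, 1, …, 2, update dist[i][j] ← min(dist[i][j], dist[i][k] + dist[k][j]). The final matrix gives, for each (i, j), the minimum total weight of any directed path from i to j (possibly empty when i = j).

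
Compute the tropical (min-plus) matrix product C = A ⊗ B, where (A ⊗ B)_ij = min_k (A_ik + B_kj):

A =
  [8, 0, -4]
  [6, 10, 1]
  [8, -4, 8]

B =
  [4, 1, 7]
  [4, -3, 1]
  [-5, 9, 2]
A ⊗ B =
  [-9, -3, -2]
  [-4, 7, 3]
  [0, -7, -3]

Apply the min-plus product entry-by-entry:
  C[0][0] = min over k of (A[0][0] + B[0][0] = 8 + 4 = 12, A[0][1] + B[1][0] = 0 + 4 = 4, A[0][2] + B[2][0] = -4 + -5 = -9) = -9 (attained at k = 2)
  C[0][1] = min over k of (A[0][0] + B[0][1] = 8 + 1 = 9, A[0][1] + B[1][1] = 0 + -3 = -3, A[0][2] + B[2][1] = -4 + 9 = 5) = -3 (attained at k = 1)
  C[0][2] = min over k of (A[0][0] + B[0][2] = 8 + 7 = 15, A[0][1] + B[1][2] = 0 + 1 = 1, A[0][2] + B[2][2] = -4 + 2 = -2) = -2 (attained at k = 2)
  C[1][0] = min over k of (A[1][0] + B[0][0] = 6 + 4 = 10, A[1][1] + B[1][0] = 10 + 4 = 14, A[1][2] + B[2][0] = 1 + -5 = -4) = -4 (attained at k = 2)
  C[1][1] = min over k of (A[1][0] + B[0][1] = 6 + 1 = 7, A[1][1] + B[1][1] = 10 + -3 = 7, A[1][2] + B[2][1] = 1 + 9 = 10) = 7 (attained at k = 0)
  C[1][2] = min over k of (A[1][0] + B[0][2] = 6 + 7 = 13, A[1][1] + B[1][2] = 10 + 1 = 11, A[1][2] + B[2][2] = 1 + 2 = 3) = 3 (attained at k = 2)
  C[2][0] = min over k of (A[2][0] + B[0][0] = 8 + 4 = 12, A[2][1] + B[1][0] = -4 + 4 = 0, A[2][2] + B[2][0] = 8 + -5 = 3) = 0 (attained at k = 1)
  C[2][1] = min over k of (A[2][0] + B[0][1] = 8 + 1 = 9, A[2][1] + B[1][1] = -4 + -3 = -7, A[2][2] + B[2][1] = 8 + 9 = 17) = -7 (attained at k = 1)
  C[2][2] = min over k of (A[2][0] + B[0][2] = 8 + 7 = 15, A[2][1] + B[1][2] = -4 + 1 = -3, A[2][2] + B[2][2] = 8 + 2 = 10) = -3 (attained at k = 1)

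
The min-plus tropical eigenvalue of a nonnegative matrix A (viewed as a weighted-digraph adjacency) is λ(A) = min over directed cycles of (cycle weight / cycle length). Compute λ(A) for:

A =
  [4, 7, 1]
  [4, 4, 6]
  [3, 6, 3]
λ(A) = 2

Enumerate directed cycles and compute their means (weight / length). Sample:
  cycle 0 → 0: weight = 4, length = 1, mean = 4/1 ≈ 4.000
  cycle 1 → 1: weight = 4, length = 1, mean = 4/1 ≈ 4.000
  cycle 2 → 2: weight = 3, length = 1, mean = 3/1 ≈ 3.000
  cycle 0 → 1 → 0: weight = 11, length = 2, mean = 11/2 ≈ 5.500
  cycle 0 → 2 → 0: weight = 4, length = 2, mean = 4/2 ≈ 2.000
  cycle 1 → 0 → 1: weight = 11, length = 2, mean = 11/2 ≈ 5.500
Minimum mean = 2.000, attained e.g. along the cycle 0 → 2 → 0 with weight 4 and length 2. So λ(A) = 4/2 = 2.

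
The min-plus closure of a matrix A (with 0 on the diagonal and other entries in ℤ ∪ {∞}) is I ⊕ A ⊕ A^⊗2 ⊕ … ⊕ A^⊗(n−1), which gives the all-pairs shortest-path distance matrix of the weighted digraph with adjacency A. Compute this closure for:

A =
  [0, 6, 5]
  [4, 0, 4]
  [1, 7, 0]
Closure =
  [0, 6, 5]
  [4, 0, 4]
  [1, 7, 0]

This is the Floyd-Warshall all-pairs shortest-path computation. For each intermediate vertex k = 0, 1, …, 2, update dist[i][j] ← min(dist[i][j], dist[i][k] + dist[k][j]). The final matrix gives, for each (i, j), the minimum total weight of any directed path from i to j (possibly empty when i = j).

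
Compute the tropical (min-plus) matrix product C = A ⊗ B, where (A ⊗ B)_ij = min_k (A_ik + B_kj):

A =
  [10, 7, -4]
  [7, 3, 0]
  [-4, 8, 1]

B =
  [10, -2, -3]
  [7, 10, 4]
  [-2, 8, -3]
A ⊗ B =
  [-6, 4, -7]
  [-2, 5, -3]
  [-1, -6, -7]

Apply the min-plus product entry-by-entry:
  C[0][0] = min over k of (A[0][0] + B[0][0] = 10 + 10 = 20, A[0][1] + B[1][0] = 7 + 7 = 14, A[0][2] + B[2][0] = -4 + -2 = -6) = -6 (attained at k = 2)
  C[0][1] = min over k of (A[0][0] + B[0][1] = 10 + -2 = 8, A[0][1] + B[1][1] = 7 + 10 = 17, A[0][2] + B[2][1] = -4 + 8 = 4) = 4 (attained at k = 2)
  C[0][2] = min over k of (A[0][0] + B[0][2] = 10 + -3 = 7, A[0][1] + B[1][2] = 7 + 4 = 11, A[0][2] + B[2][2] = -4 + -3 = -7) = -7 (attained at k = 2)
  C[1][0] = min over k of (A[1][0] + B[0][0] = 7 + 10 = 17, A[1][1] + B[1][0] = 3 + 7 = 10, A[1][2] + B[2][0] = 0 + -2 = -2) = -2 (attained at k = 2)
  C[1][1] = min over k of (A[1][0] + B[0][1] = 7 + -2 = 5, A[1][1] + B[1][1] = 3 + 10 = 13, A[1][2] + B[2][1] = 0 + 8 = 8) = 5 (attained at k = 0)
  C[1][2] = min over k of (A[1][0] + B[0][2] = 7 + -3 = 4, A[1][1] + B[1][2] = 3 + 4 = 7, A[1][2] + B[2][2] = 0 + -3 = -3) = -3 (attained at k = 2)
  C[2][0] = min over k of (A[2][0] + B[0][0] = -4 + 10 = 6, A[2][1] + B[1][0] = 8 + 7 = 15, A[2][2] + B[2][0] = 1 + -2 = -1) = -1 (attained at k = 2)
  C[2][1] = min over k of (A[2][0] + B[0][1] = -4 + -2 = -6, A[2][1] + B[1][1] = 8 + 10 = 18, A[2][2] + B[2][1] = 1 + 8 = 9) = -6 (attained at k = 0)
  C[2][2] = min over k of (A[2][0] + B[0][2] = -4 + -3 = -7, A[2][1] + B[1][2] = 8 + 4 = 12, A[2][2] + B[2][2] = 1 + -3 = -2) = -7 (attained at k = 0)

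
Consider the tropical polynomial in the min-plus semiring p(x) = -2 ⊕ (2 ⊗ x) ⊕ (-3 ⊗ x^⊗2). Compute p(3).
p(3) = -2

A tropical monomial a ⊗ x^⊗i evaluates to a + i · x. Evaluating each term at x = 3:
  Term 0 contributes -2 + 0 · 3 = -2
  Term 1 contributes 2 + 1 · 3 = 5
  Term 2 contributes -3 + 2 · 3 = 3
p(3) = ⊕ of these = min[-2, 5, 3] = -2.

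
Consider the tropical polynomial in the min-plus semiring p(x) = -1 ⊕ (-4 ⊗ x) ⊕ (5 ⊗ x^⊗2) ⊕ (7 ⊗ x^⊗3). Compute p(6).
p(6) = -1

A tropical monomial a ⊗ x^⊗i evaluates to a + i · x. Evaluating each term at x = 6:
  Term 0 contributes -1 + 0 · 6 = -1
  Term 1 contributes -4 + 1 · 6 = 2
  Term 2 contributes 5 + 2 · 6 = 17
  Term 3 contributes 7 + 3 · 6 = 25
p(6) = ⊕ of these = min[-1, 2, 17, 25] = -1.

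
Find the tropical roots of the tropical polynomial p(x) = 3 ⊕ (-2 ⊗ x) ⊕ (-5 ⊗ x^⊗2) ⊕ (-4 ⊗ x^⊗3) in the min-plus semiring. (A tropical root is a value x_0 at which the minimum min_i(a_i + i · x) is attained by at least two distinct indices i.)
Roots: {-1, 3, 5}

Each tropical root is a break point of the lower envelope of the lines y = a_i + i · x (there are 4 lines, with slopes 0, 1, ..., 3). Only the lines that attain the minimum somewhere contribute to roots; other lines are dominated. Here the surviving (envelope) indices are i = 3, i = 2, i = 1, i = 0.
Intersections between consecutive envelope lines give the roots: for adjacent envelope indices i < j the intersection is x = (a_i − a_j) / (j − i). Reading off the sorted break points: {-1, 3, 5}.
Verification: at each break x_0, at least two indices attain the minimum of min_i(a_i + i · x_0).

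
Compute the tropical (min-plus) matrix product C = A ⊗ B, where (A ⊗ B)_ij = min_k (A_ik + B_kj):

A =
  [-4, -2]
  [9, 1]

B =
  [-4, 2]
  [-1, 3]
A ⊗ B =
  [-8, -2]
  [0, 4]

Apply the min-plus product entry-by-entry:
  C[0][0] = min over k of (A[0][0] + B[0][0] = -4 + -4 = -8, A[0][1] + B[1][0] = -2 + -1 = -3) = -8 (attained at k = 0)
  C[0][1] = min over k of (A[0][0] + B[0][1] = -4 + 2 = -2, A[0][1] + B[1][1] = -2 + 3 = 1) = -2 (attained at k = 0)
  C[1][0] = min over k of (A[1][0] + B[0][0] = 9 + -4 = 5, A[1][1] + B[1][0] = 1 + -1 = 0) = 0 (attained at k = 1)
  C[1][1] = min over k of (A[1][0] + B[0][1] = 9 + 2 = 11, A[1][1] + B[1][1] = 1 + 3 = 4) = 4 (attained at k = 1)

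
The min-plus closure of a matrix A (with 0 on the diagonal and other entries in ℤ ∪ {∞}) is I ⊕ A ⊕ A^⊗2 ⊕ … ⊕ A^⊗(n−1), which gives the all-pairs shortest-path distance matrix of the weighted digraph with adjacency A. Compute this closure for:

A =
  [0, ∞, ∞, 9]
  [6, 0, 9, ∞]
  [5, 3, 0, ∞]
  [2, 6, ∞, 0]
Closure =
  [0, 15, 24, 9]
  [6, 0, 9, 15]
  [5, 3, 0, 14]
  [2, 6, 15, 0]

This is the Floyd-Warshall all-pairs shortest-path computation. For each intermediate vertex k = 0, 1, …, 3, update dist[i][j] ← min(dist[i][j], dist[i][k] + dist[k][j]). The final matrix gives, for each (i, j), the minimum total weight of any directed path from i to j (possibly empty when i = j).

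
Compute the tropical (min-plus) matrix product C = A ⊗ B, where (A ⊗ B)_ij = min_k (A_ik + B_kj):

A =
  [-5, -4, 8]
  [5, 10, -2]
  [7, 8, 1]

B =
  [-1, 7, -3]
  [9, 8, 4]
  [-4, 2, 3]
A ⊗ B =
  [-6, 2, -8]
  [-6, 0, 1]
  [-3, 3, 4]

Apply the min-plus product entry-by-entry:
  C[0][0] = min over k of (A[0][0] + B[0][0] = -5 + -1 = -6, A[0][1] + B[1][0] = -4 + 9 = 5, A[0][2] + B[2][0] = 8 + -4 = 4) = -6 (attained at k = 0)
  C[0][1] = min over k of (A[0][0] + B[0][1] = -5 + 7 = 2, A[0][1] + B[1][1] = -4 + 8 = 4, A[0][2] + B[2][1] = 8 + 2 = 10) = 2 (attained at k = 0)
  C[0][2] = min over k of (A[0][0] + B[0][2] = -5 + -3 = -8, A[0][1] + B[1][2] = -4 + 4 = 0, A[0][2] + B[2][2] = 8 + 3 = 11) = -8 (attained at k = 0)
  C[1][0] = min over k of (A[1][0] + B[0][0] = 5 + -1 = 4, A[1][1] + B[1][0] = 10 + 9 = 19, A[1][2] + B[2][0] = -2 + -4 = -6) = -6 (attained at k = 2)
  C[1][1] = min over k of (A[1][0] + B[0][1] = 5 + 7 = 12, A[1][1] + B[1][1] = 10 + 8 = 18, A[1][2] + B[2][1] = -2 + 2 = 0) = 0 (attained at k = 2)
  C[1][2] = min over k of (A[1][0] + B[0][2] = 5 + -3 = 2, A[1][1] + B[1][2] = 10 + 4 = 14, A[1][2] + B[2][2] = -2 + 3 = 1) = 1 (attained at k = 2)
  C[2][0] = min over k of (A[2][0] + B[0][0] = 7 + -1 = 6, A[2][1] + B[1][0] = 8 + 9 = 17, A[2][2] + B[2][0] = 1 + -4 = -3) = -3 (attained at k = 2)
  C[2][1] = min over k of (A[2][0] + B[0][1] = 7 + 7 = 14, A[2][1] + B[1][1] = 8 + 8 = 16, A[2][2] + B[2][1] = 1 + 2 = 3) = 3 (attained at k = 2)
  C[2][2] = min over k of (A[2][0] + B[0][2] = 7 + -3 = 4, A[2][1] + B[1][2] = 8 + 4 = 12, A[2][2] + B[2][2] = 1 + 3 = 4) = 4 (attained at k = 0)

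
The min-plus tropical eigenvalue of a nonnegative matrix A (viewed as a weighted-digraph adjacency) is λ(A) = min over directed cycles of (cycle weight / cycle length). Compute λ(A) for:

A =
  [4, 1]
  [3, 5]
λ(A) = 2

Enumerate directed cycles and compute their means (weight / length). Sample:
  cycle 0 → 0: weight = 4, length = 1, mean = 4/1 ≈ 4.000
  cycle 1 → 1: weight = 5, length = 1, mean = 5/1 ≈ 5.000
  cycle 0 → 1 → 0: weight = 4, length = 2, mean = 4/2 ≈ 2.000
  cycle 1 → 0 → 1: weight = 4, length = 2, mean = 4/2 ≈ 2.000
Minimum mean = 2.000, attained e.g. along the cycle 0 → 1 → 0 with weight 4 and length 2. So λ(A) = 4/2 = 2.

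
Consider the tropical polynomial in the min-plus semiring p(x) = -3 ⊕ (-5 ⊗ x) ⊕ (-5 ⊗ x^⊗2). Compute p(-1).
p(-1) = -7

A tropical monomial a ⊗ x^⊗i evaluates to a + i · x. Evaluating each term at x = -1:
  Term 0 contributes -3 + 0 · -1 = -3
  Term 1 contributes -5 + 1 · -1 = -6
  Term 2 contributes -5 + 2 · -1 = -7
p(-1) = ⊕ of these = min[-3, -6, -7] = -7.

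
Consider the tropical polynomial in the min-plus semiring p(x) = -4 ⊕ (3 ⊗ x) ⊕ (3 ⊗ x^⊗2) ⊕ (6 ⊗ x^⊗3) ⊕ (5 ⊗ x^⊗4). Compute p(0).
p(0) = -4

A tropical monomial a ⊗ x^⊗i evaluates to a + i · x. Evaluating each term at x = 0:
  Term 0 contributes -4 + 0 · 0 = -4
  Term 1 contributes 3 + 1 · 0 = 3
  Term 2 contributes 3 + 2 · 0 = 3
  Term 3 contributes 6 + 3 · 0 = 6
  Term 4 contributes 5 + 4 · 0 = 5
p(0) = ⊕ of these = min[-4, 3, 3, 6, 5] = -4.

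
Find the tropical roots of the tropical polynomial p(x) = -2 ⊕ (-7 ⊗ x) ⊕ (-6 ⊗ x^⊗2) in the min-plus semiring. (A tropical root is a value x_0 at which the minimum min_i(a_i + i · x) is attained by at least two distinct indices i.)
Roots: {-1, 5}

Each tropical root is a break point of the lower envelope of the lines y = a_i + i · x (there are 3 lines, with slopes 0, 1, ..., 2). Only the lines that attain the minimum somewhere contribute to roots; other lines are dominated. Here the surviving (envelope) indices are i = 2, i = 1, i = 0.
Intersections between consecutive envelope lines give the roots: for adjacent envelope indices i < j the intersection is x = (a_i − a_j) / (j − i). Reading off the sorted break points: {-1, 5}.
Verification: at each break x_0, at least two indices attain the minimum of min_i(a_i + i · x_0).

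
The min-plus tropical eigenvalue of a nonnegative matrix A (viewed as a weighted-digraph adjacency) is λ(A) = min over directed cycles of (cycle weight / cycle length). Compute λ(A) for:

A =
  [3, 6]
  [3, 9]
λ(A) = 3

Enumerate directed cycles and compute their means (weight / length). Sample:
  cycle 0 → 0: weight = 3, length = 1, mean = 3/1 ≈ 3.000
  cycle 1 → 1: weight = 9, length = 1, mean = 9/1 ≈ 9.000
  cycle 0 → 1 → 0: weight = 9, length = 2, mean = 9/2 ≈ 4.500
  cycle 1 → 0 → 1: weight = 9, length = 2, mean = 9/2 ≈ 4.500
Minimum mean = 3.000, attained e.g. along the cycle 0 → 0 with weight 3 and length 1. So λ(A) = 3/1 = 3.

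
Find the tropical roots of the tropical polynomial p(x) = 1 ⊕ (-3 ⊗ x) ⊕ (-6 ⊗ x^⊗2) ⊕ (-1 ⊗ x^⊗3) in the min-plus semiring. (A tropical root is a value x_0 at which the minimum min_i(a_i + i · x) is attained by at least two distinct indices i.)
Roots: {-5, 3, 4}

Each tropical root is a break point of the lower envelope of the lines y = a_i + i · x (there are 4 lines, with slopes 0, 1, ..., 3). Only the lines that attain the minimum somewhere contribute to roots; other lines are dominated. Here the surviving (envelope) indices are i = 3, i = 2, i = 1, i = 0.
Intersections between consecutive envelope lines give the roots: for adjacent envelope indices i < j the intersection is x = (a_i − a_j) / (j − i). Reading off the sorted break points: {-5, 3, 4}.
Verification: at each break x_0, at least two indices attain the minimum of min_i(a_i + i · x_0).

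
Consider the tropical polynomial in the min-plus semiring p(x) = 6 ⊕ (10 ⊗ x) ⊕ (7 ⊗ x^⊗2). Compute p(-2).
p(-2) = 3

A tropical monomial a ⊗ x^⊗i evaluates to a + i · x. Evaluating each term at x = -2:
  Term 0 contributes 6 + 0 · -2 = 6
  Term 1 contributes 10 + 1 · -2 = 8
  Term 2 contributes 7 + 2 · -2 = 3
p(-2) = ⊕ of these = min[6, 8, 3] = 3.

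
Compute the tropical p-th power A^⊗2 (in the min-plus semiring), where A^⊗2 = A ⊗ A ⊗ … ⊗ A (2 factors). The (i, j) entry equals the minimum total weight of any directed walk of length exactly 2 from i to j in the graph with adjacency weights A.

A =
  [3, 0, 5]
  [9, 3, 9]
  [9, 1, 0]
A^⊗2 =
  [6, 3, 5]
  [12, 6, 9]
  [9, 1, 0]

Each entry (A^⊗2)_ij equals the minimum over all length-2 walks i = v_0 → v_1 → … → v_2 = j of Σ_t A[v_t][v_{t+1}]. For example, for (i, j) = (0, 2) we minimise over 3 possible intermediate vertex sequences; the minimum is 5, attained along the walk 0 → 2 → 2.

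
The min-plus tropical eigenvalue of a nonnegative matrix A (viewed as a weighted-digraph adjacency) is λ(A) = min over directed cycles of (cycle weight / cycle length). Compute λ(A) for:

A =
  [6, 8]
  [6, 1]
λ(A) = 1

Enumerate directed cycles and compute their means (weight / length). Sample:
  cycle 0 → 0: weight = 6, length = 1, mean = 6/1 ≈ 6.000
  cycle 1 → 1: weight = 1, length = 1, mean = 1/1 ≈ 1.000
  cycle 0 → 1 → 0: weight = 14, length = 2, mean = 14/2 ≈ 7.000
  cycle 1 → 0 → 1: weight = 14, length = 2, mean = 14/2 ≈ 7.000
Minimum mean = 1.000, attained e.g. along the cycle 1 → 1 with weight 1 and length 1. So λ(A) = 1/1 = 1.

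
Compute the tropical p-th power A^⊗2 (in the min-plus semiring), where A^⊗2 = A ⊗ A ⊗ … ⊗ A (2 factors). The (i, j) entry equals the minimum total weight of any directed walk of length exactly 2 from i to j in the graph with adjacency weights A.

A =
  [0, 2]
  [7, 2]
A^⊗2 =
  [0, 2]
  [7, 4]

Each entry (A^⊗2)_ij equals the minimum over all length-2 walks i = v_0 → v_1 → … → v_2 = j of Σ_t A[v_t][v_{t+1}]. For example, for (i, j) = (0, 1) we minimise over 2 possible intermediate vertex sequences; the minimum is 2, attained along the walk 0 → 0 → 1.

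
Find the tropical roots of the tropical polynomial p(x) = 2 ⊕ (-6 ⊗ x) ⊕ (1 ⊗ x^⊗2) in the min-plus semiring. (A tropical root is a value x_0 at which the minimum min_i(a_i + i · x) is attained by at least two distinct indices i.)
Roots: {-7, 8}

Each tropical root is a break point of the lower envelope of the lines y = a_i + i · x (there are 3 lines, with slopes 0, 1, ..., 2). Only the lines that attain the minimum somewhere contribute to roots; other lines are dominated. Here the surviving (envelope) indices are i = 2, i = 1, i = 0.
Intersections between consecutive envelope lines give the roots: for adjacent envelope indices i < j the intersection is x = (a_i − a_j) / (j − i). Reading off the sorted break points: {-7, 8}.
Verification: at each break x_0, at least two indices attain the minimum of min_i(a_i + i · x_0).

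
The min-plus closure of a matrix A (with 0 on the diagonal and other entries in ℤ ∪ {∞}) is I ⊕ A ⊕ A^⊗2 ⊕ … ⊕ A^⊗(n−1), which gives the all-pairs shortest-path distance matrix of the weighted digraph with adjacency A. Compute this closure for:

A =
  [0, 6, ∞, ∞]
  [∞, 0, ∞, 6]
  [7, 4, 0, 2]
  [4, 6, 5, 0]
Closure =
  [0, 6, 17, 12]
  [10, 0, 11, 6]
  [6, 4, 0, 2]
  [4, 6, 5, 0]

This is the Floyd-Warshall all-pairs shortest-path computation. For each intermediate vertex k = 0, 1, …, 3, update dist[i][j] ← min(dist[i][j], dist[i][k] + dist[k][j]). The final matrix gives, for each (i, j), the minimum total weight of any directed path from i to j (possibly empty when i = j).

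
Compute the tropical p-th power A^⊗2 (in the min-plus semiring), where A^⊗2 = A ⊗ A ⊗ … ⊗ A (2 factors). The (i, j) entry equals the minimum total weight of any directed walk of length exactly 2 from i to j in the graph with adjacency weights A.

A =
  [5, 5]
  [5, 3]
A^⊗2 =
  [10, 8]
  [8, 6]

Each entry (A^⊗2)_ij equals the minimum over all length-2 walks i = v_0 → v_1 → … → v_2 = j of Σ_t A[v_t][v_{t+1}]. For example, for (i, j) = (0, 1) we minimise over 2 possible intermediate vertex sequences; the minimum is 8, attained along the walk 0 → 1 → 1.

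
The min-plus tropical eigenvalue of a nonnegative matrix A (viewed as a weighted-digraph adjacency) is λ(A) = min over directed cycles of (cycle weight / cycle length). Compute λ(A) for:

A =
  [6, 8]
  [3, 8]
λ(A) = 11/2

Enumerate directed cycles and compute their means (weight / length). Sample:
  cycle 0 → 0: weight = 6, length = 1, mean = 6/1 ≈ 6.000
  cycle 1 → 1: weight = 8, length = 1, mean = 8/1 ≈ 8.000
  cycle 0 → 1 → 0: weight = 11, length = 2, mean = 11/2 ≈ 5.500
  cycle 1 → 0 → 1: weight = 11, length = 2, mean = 11/2 ≈ 5.500
Minimum mean = 5.500, attained e.g. along the cycle 0 → 1 → 0 with weight 11 and length 2. So λ(A) = 11/2 = 11/2.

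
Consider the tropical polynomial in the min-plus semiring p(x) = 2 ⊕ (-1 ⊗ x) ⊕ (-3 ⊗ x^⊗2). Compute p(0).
p(0) = -3

A tropical monomial a ⊗ x^⊗i evaluates to a + i · x. Evaluating each term at x = 0:
  Term 0 contributes 2 + 0 · 0 = 2
  Term 1 contributes -1 + 1 · 0 = -1
  Term 2 contributes -3 + 2 · 0 = -3
p(0) = ⊕ of these = min[2, -1, -3] = -3.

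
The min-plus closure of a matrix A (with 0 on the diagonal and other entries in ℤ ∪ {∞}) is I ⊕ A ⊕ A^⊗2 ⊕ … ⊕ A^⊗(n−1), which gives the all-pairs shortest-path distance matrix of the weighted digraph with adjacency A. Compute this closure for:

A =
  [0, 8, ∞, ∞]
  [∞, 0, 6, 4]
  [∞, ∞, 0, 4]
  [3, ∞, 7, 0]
Closure =
  [0, 8, 14, 12]
  [7, 0, 6, 4]
  [7, 15, 0, 4]
  [3, 11, 7, 0]

This is the Floyd-Warshall all-pairs shortest-path computation. For each intermediate vertex k = 0, 1, …, 3, update dist[i][j] ← min(dist[i][j], dist[i][k] + dist[k][j]). The final matrix gives, for each (i, j), the minimum total weight of any directed path from i to j (possibly empty when i = j).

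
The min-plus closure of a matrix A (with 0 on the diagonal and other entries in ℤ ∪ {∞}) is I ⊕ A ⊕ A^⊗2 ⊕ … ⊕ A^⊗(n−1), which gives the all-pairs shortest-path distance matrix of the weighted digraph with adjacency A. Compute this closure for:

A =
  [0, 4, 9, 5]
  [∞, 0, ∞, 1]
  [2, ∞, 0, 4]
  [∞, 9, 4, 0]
Closure =
  [0, 4, 9, 5]
  [7, 0, 5, 1]
  [2, 6, 0, 4]
  [6, 9, 4, 0]

This is the Floyd-Warshall all-pairs shortest-path computation. For each intermediate vertex k = 0, 1, …, 3, update dist[i][j] ← min(dist[i][j], dist[i][k] + dist[k][j]). The final matrix gives, for each (i, j), the minimum total weight of any directed path from i to j (possibly empty when i = j).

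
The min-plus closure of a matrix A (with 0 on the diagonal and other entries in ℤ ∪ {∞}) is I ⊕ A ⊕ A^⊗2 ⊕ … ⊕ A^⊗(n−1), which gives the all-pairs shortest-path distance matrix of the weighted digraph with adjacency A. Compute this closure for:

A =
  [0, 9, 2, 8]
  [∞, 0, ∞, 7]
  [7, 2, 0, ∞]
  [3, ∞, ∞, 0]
Closure =
  [0, 4, 2, 8]
  [10, 0, 12, 7]
  [7, 2, 0, 9]
  [3, 7, 5, 0]

This is the Floyd-Warshall all-pairs shortest-path computation. For each intermediate vertex k = 0, 1, …, 3, update dist[i][j] ← min(dist[i][j], dist[i][k] + dist[k][j]). The final matrix gives, for each (i, j), the minimum total weight of any directed path from i to j (possibly empty when i = j).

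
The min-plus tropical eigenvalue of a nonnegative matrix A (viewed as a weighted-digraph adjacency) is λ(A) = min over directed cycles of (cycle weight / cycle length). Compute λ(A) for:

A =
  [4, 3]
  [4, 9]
λ(A) = 7/2

Enumerate directed cycles and compute their means (weight / length). Sample:
  cycle 0 → 0: weight = 4, length = 1, mean = 4/1 ≈ 4.000
  cycle 1 → 1: weight = 9, length = 1, mean = 9/1 ≈ 9.000
  cycle 0 → 1 → 0: weight = 7, length = 2, mean = 7/2 ≈ 3.500
  cycle 1 → 0 → 1: weight = 7, length = 2, mean = 7/2 ≈ 3.500
Minimum mean = 3.500, attained e.g. along the cycle 0 → 1 → 0 with weight 7 and length 2. So λ(A) = 7/2 = 7/2.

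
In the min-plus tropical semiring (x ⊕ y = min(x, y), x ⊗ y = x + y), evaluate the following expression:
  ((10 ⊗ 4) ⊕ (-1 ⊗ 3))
((10 ⊗ 4) ⊕ (-1 ⊗ 3)) = 2

Expand innermost to outermost. Recall ⊕ takes the minimum of its arguments and ⊗ takes their sum. Working out the expression ((10 ⊗ 4) ⊕ (-1 ⊗ 3)) gives 2.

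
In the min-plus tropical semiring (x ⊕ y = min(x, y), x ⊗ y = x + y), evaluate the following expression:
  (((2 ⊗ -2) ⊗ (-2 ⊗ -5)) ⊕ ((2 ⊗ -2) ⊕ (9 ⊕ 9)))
(((2 ⊗ -2) ⊗ (-2 ⊗ -5)) ⊕ ((2 ⊗ -2) ⊕ (9 ⊕ 9))) = -7

Expand innermost to outermost. Recall ⊕ takes the minimum of its arguments and ⊗ takes their sum. Working out the expression (((2 ⊗ -2) ⊗ (-2 ⊗ -5)) ⊕ ((2 ⊗ -2) ⊕ (9 ⊕ 9))) gives -7.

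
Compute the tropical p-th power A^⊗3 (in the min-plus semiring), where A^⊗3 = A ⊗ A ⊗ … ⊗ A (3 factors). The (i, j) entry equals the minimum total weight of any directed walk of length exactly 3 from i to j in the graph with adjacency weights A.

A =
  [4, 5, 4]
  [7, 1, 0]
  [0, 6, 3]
A^⊗3 =
  [5, 7, 6]
  [1, 3, 2]
  [4, 6, 5]

Each entry (A^⊗3)_ij equals the minimum over all length-3 walks i = v_0 → v_1 → … → v_3 = j of Σ_t A[v_t][v_{t+1}]. For example, for (i, j) = (0, 2) we minimise over 9 possible intermediate vertex sequences; the minimum is 6, attained along the walk 0 → 1 → 1 → 2.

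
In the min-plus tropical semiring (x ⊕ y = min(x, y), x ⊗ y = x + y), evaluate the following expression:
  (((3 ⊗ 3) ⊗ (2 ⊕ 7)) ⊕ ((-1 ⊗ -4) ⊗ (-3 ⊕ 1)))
(((3 ⊗ 3) ⊗ (2 ⊕ 7)) ⊕ ((-1 ⊗ -4) ⊗ (-3 ⊕ 1))) = -8

Expand innermost to outermost. Recall ⊕ takes the minimum of its arguments and ⊗ takes their sum. Working out the expression (((3 ⊗ 3) ⊗ (2 ⊕ 7)) ⊕ ((-1 ⊗ -4) ⊗ (-3 ⊕ 1))) gives -8.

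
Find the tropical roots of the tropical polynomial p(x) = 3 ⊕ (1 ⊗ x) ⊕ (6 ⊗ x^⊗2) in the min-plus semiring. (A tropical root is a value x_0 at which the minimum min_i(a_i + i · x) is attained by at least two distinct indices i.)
Roots: {-5, 2}

Each tropical root is a break point of the lower envelope of the lines y = a_i + i · x (there are 3 lines, with slopes 0, 1, ..., 2). Only the lines that attain the minimum somewhere contribute to roots; other lines are dominated. Here the surviving (envelope) indices are i = 2, i = 1, i = 0.
Intersections between consecutive envelope lines give the roots: for adjacent envelope indices i < j the intersection is x = (a_i − a_j) / (j − i). Reading off the sorted break points: {-5, 2}.
Verification: at each break x_0, at least two indices attain the minimum of min_i(a_i + i · x_0).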